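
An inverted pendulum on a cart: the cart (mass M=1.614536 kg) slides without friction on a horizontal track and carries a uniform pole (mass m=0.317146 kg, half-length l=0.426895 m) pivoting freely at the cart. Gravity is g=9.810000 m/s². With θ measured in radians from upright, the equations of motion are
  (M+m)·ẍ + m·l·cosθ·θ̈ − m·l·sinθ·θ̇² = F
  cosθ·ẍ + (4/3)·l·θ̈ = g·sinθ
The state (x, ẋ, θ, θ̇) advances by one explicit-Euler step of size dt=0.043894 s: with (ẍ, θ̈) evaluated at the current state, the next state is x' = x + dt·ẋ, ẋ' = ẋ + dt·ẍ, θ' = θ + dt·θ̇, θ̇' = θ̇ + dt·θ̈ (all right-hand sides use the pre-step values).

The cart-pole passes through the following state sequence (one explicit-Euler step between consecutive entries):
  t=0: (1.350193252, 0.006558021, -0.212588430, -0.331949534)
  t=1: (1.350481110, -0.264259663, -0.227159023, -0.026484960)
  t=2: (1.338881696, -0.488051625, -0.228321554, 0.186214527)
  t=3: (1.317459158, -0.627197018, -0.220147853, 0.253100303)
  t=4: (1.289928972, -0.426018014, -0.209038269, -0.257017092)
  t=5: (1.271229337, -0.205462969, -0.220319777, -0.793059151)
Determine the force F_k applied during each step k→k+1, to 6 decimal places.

F_0 = -10.993991 N
F_1 = -9.209386 N
F_2 = -5.921481 N
F_3 = 7.319908 N
F_4 = 8.090624 N

step 0→1:
  ẍ = (ẋ'−ẋ)/dt = (-0.264259663−0.006558021)/0.043894 = -6.169811
  θ̈ = (θ̇'−θ̇)/dt = (-0.026484960−-0.331949534)/0.043894 = 6.959142
  sinθ=-0.210991, cosθ=0.977488
  F = (M+m)·ẍ + m·l·cosθ·θ̈ − m·l·sinθ·θ̇² = -11.918113 + 0.920974 − -0.003148 = -10.993991
step 1→2:
  ẍ = (ẋ'−ẋ)/dt = (-0.488051625−-0.264259663)/0.043894 = -5.098464
  θ̈ = (θ̇'−θ̇)/dt = (0.186214527−-0.026484960)/0.043894 = 4.845753
  sinθ=-0.225210, cosθ=0.974310
  F = (M+m)·ẍ + m·l·cosθ·θ̈ − m·l·sinθ·θ̇² = -9.848610 + 0.639203 − -0.000021 = -9.209386
step 2→3:
  ẍ = (ẋ'−ẋ)/dt = (-0.627197018−-0.488051625)/0.043894 = -3.170032
  θ̈ = (θ̇'−θ̇)/dt = (0.253100303−0.186214527)/0.043894 = 1.523802
  sinθ=-0.226343, cosθ=0.974048
  F = (M+m)·ẍ + m·l·cosθ·θ̈ − m·l·sinθ·θ̇² = -6.123494 + 0.200951 − -0.001063 = -5.921481
step 3→4:
  ẍ = (ẋ'−ẋ)/dt = (-0.426018014−-0.627197018)/0.043894 = 4.583292
  θ̈ = (θ̇'−θ̇)/dt = (-0.257017092−0.253100303)/0.043894 = -11.621575
  sinθ=-0.218374, cosθ=0.975865
  F = (M+m)·ẍ + m·l·cosθ·θ̈ − m·l·sinθ·θ̇² = 8.853462 + -1.535448 − -0.001894 = 7.319908
step 4→5:
  ẍ = (ẋ'−ẋ)/dt = (-0.205462969−-0.426018014)/0.043894 = 5.024720
  θ̈ = (θ̇'−θ̇)/dt = (-0.793059151−-0.257017092)/0.043894 = -12.212194
  sinθ=-0.207519, cosθ=0.978231
  F = (M+m)·ẍ + m·l·cosθ·θ̈ − m·l·sinθ·θ̇² = 9.706161 + -1.617392 − -0.001856 = 8.090624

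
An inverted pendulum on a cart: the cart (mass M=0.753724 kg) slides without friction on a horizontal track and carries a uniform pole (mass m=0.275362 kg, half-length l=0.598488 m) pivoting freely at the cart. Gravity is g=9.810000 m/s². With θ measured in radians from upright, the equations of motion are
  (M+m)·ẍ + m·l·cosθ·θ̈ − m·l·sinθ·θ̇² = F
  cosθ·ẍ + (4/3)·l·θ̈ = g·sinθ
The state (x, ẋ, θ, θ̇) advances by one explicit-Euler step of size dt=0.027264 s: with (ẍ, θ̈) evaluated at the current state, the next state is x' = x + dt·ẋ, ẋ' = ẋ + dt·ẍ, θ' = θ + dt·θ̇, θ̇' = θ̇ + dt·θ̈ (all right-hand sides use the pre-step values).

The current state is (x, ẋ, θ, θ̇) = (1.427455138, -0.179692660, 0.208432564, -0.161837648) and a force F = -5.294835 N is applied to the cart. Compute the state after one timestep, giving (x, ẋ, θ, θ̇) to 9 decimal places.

(1.422555997, -0.366744733, 0.204020222, 0.136850260)

sinθ=0.206926644, cosθ=0.978356461
temp = (F + m·l·θ̇²·sinθ)/(M+m) = (-5.294835 + 0.000893172)/1.029086 = -5.144314302
θ̈ = (g·sinθ − cosθ·temp)/(l·(4/3 − m·cos²θ/(M+m))) = 10.955395673
ẍ = temp − m·l·θ̈·cosθ/(M+m) = -6.860771464
Euler: x'=1.427455138+0.027264·-0.179692660=1.422555997, ẋ'=-0.179692660+0.027264·-6.860771464=-0.366744733
       θ'=0.208432564+0.027264·-0.161837648=0.204020222, θ̇'=-0.161837648+0.027264·10.955395673=0.136850260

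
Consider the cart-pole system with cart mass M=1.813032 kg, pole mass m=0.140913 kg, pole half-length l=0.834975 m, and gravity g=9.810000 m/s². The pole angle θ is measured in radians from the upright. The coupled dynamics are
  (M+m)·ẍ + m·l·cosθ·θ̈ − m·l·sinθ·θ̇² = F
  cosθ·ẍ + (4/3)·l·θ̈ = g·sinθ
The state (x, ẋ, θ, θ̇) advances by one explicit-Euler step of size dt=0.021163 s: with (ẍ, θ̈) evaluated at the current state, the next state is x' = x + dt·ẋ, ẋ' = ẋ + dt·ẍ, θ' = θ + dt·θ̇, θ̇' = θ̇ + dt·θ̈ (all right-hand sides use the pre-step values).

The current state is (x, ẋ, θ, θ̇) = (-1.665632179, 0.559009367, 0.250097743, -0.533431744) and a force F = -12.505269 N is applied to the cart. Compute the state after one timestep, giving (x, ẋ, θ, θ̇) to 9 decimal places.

(-1.653801864, 0.413578762, 0.238808727, -0.360711938)

sinθ=0.247498662, cosθ=0.968888235
temp = (F + m·l·θ̇²·sinθ)/(M+m) = (-12.505269 + 0.008286194)/1.953945 = -6.395769997
θ̈ = (g·sinθ − cosθ·temp)/(l·(4/3 − m·cos²θ/(M+m))) = 8.161404611
ẍ = temp − m·l·θ̈·cosθ/(M+m) = -6.871927673
Euler: x'=-1.665632179+0.021163·0.559009367=-1.653801864, ẋ'=0.559009367+0.021163·-6.871927673=0.413578762
       θ'=0.250097743+0.021163·-0.533431744=0.238808727, θ̇'=-0.533431744+0.021163·8.161404611=-0.360711938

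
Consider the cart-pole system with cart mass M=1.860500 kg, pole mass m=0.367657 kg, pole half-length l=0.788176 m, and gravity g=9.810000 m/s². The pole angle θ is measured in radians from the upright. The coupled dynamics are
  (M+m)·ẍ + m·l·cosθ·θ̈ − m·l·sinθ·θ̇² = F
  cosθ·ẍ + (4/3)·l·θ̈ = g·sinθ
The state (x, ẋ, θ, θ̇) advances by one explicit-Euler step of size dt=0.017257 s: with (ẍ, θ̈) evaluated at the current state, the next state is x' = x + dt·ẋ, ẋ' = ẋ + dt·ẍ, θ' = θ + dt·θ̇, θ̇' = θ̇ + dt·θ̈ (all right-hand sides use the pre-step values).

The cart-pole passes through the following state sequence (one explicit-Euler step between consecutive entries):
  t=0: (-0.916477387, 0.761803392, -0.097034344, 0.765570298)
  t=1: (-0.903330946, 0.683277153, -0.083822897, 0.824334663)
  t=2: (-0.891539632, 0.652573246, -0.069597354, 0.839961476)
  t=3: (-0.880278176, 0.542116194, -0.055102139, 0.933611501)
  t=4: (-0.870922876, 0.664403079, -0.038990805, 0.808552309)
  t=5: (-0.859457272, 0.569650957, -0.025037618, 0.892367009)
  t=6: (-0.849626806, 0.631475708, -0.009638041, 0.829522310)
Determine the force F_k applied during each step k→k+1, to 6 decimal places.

F_0 = -9.140424 N
F_1 = -3.686400 N
F_2 = -12.678811 N
F_3 = 13.706321 N
F_4 = -10.820301 N
F_5 = 6.933396 N

step 0→1:
  ẍ = (ẋ'−ẋ)/dt = (0.683277153−0.761803392)/0.017257 = -4.550399
  θ̈ = (θ̇'−θ̇)/dt = (0.824334663−0.765570298)/0.017257 = 3.405248
  sinθ=-0.096882, cosθ=0.995296
  F = (M+m)·ẍ + m·l·cosθ·θ̈ − m·l·sinθ·θ̇² = -10.139004 + 0.982126 − -0.016454 = -9.140424
step 1→2:
  ẍ = (ẋ'−ẋ)/dt = (0.652573246−0.683277153)/0.017257 = -1.779215
  θ̈ = (θ̇'−θ̇)/dt = (0.839961476−0.824334663)/0.017257 = 0.905535
  sinθ=-0.083725, cosθ=0.996489
  F = (M+m)·ẍ + m·l·cosθ·θ̈ − m·l·sinθ·θ̇² = -3.964370 + 0.261483 − -0.016486 = -3.686400
step 2→3:
  ẍ = (ẋ'−ẋ)/dt = (0.542116194−0.652573246)/0.017257 = -6.400710
  θ̈ = (θ̇'−θ̇)/dt = (0.933611501−0.839961476)/0.017257 = 5.426785
  sinθ=-0.069541, cosθ=0.997579
  F = (M+m)·ẍ + m·l·cosθ·θ̈ − m·l·sinθ·θ̇² = -14.261787 + 1.568758 − -0.014218 = -12.678811
step 3→4:
  ẍ = (ẋ'−ẋ)/dt = (0.664403079−0.542116194)/0.017257 = 7.086219
  θ̈ = (θ̇'−θ̇)/dt = (0.808552309−0.933611501)/0.017257 = -7.246867
  sinθ=-0.055074, cosθ=0.998482
  F = (M+m)·ẍ + m·l·cosθ·θ̈ − m·l·sinθ·θ̇² = 15.789209 + -2.096799 − -0.013911 = 13.706321
step 4→5:
  ẍ = (ẋ'−ẋ)/dt = (0.569650957−0.664403079)/0.017257 = -5.490649
  θ̈ = (θ̇'−θ̇)/dt = (0.892367009−0.808552309)/0.017257 = 4.856852
  sinθ=-0.038981, cosθ=0.999240
  F = (M+m)·ẍ + m·l·cosθ·θ̈ − m·l·sinθ·θ̇² = -12.234027 + 1.406341 − -0.007385 = -10.820301
step 5→6:
  ẍ = (ẋ'−ẋ)/dt = (0.631475708−0.569650957)/0.017257 = 3.582590
  θ̈ = (θ̇'−θ̇)/dt = (0.829522310−0.892367009)/0.017257 = -3.641693
  sinθ=-0.025035, cosθ=0.999687
  F = (M+m)·ẍ + m·l·cosθ·θ̈ − m·l·sinθ·θ̇² = 7.982572 + -1.054953 − -0.005777 = 6.933396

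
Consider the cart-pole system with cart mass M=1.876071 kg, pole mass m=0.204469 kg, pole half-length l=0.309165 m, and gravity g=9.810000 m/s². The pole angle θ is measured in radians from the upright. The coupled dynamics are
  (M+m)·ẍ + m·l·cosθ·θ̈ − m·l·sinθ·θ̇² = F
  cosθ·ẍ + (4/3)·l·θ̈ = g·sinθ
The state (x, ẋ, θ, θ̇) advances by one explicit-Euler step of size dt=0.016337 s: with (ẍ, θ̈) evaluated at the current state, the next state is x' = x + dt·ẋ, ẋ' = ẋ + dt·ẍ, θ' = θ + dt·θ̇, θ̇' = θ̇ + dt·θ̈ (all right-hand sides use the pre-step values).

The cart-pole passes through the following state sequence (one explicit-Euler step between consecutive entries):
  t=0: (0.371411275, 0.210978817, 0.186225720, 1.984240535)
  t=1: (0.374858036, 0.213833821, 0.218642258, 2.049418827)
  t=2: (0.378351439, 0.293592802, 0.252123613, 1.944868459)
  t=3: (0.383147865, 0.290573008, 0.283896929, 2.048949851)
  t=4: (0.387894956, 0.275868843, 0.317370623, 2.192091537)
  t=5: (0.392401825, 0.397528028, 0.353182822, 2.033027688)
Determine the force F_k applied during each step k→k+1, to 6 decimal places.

step 0→1:
  ẍ = (ẋ'−ẋ)/dt = (0.213833821−0.210978817)/0.016337 = 0.174757
  θ̈ = (θ̇'−θ̇)/dt = (2.049418827−1.984240535)/0.016337 = 3.989612
  sinθ=0.185151, cosθ=0.982710
  F = (M+m)·ẍ + m·l·cosθ·θ̈ − m·l·sinθ·θ̇² = 0.363589 + 0.247841 − 0.046082 = 0.565348
step 1→2:
  ẍ = (ẋ'−ẋ)/dt = (0.293592802−0.213833821)/0.016337 = 4.882107
  θ̈ = (θ̇'−θ̇)/dt = (1.944868459−2.049418827)/0.016337 = -6.399606
  sinθ=0.216904, cosθ=0.976193
  F = (M+m)·ẍ + m·l·cosθ·θ̈ − m·l·sinθ·θ̇² = 10.157419 + -0.394918 − 0.057590 = 9.704911
step 2→3:
  ẍ = (ẋ'−ẋ)/dt = (0.290573008−0.293592802)/0.016337 = -0.184844
  θ̈ = (θ̇'−θ̇)/dt = (2.048949851−1.944868459)/0.016337 = 6.370900
  sinθ=0.249461, cosθ=0.968385
  F = (M+m)·ẍ + m·l·cosθ·θ̈ − m·l·sinθ·θ̇² = -0.384575 + 0.390002 − 0.059649 = -0.054222
step 3→4:
  ẍ = (ẋ'−ẋ)/dt = (0.275868843−0.290573008)/0.016337 = -0.900053
  θ̈ = (θ̇'−θ̇)/dt = (2.192091537−2.048949851)/0.016337 = 8.761810
  sinθ=0.280099, cosθ=0.959971
  F = (M+m)·ẍ + m·l·cosθ·θ̈ − m·l·sinθ·θ̇² = -1.872596 + 0.531704 − 0.074335 = -1.415227
step 4→5:
  ẍ = (ẋ'−ẋ)/dt = (0.397528028−0.275868843)/0.016337 = 7.446850
  θ̈ = (θ̇'−θ̇)/dt = (2.033027688−2.192091537)/0.016337 = -9.736417
  sinθ=0.312070, cosθ=0.950059
  F = (M+m)·ẍ + m·l·cosθ·θ̈ − m·l·sinθ·θ̇² = 15.493469 + -0.584747 − 0.094795 = 14.813927

F_0 = 0.565348 N
F_1 = 9.704911 N
F_2 = -0.054222 N
F_3 = -1.415227 N
F_4 = 14.813927 N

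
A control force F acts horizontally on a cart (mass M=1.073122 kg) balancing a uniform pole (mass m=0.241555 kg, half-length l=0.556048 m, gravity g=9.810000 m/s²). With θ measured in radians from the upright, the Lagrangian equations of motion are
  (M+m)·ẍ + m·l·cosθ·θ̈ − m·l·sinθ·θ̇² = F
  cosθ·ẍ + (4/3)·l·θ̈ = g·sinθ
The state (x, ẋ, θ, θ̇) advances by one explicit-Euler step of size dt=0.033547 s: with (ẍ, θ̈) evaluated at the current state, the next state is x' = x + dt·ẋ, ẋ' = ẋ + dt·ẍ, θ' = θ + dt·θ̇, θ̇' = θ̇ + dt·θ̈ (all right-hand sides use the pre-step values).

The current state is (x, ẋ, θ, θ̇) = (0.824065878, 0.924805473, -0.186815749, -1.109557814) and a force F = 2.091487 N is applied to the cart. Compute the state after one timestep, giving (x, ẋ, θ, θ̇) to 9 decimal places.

sinθ=-0.185730995, cosθ=0.982600630
temp = (F + m·l·θ̇²·sinθ)/(M+m) = (2.091487 + -0.030712316)/1.314677 = 1.567514061
θ̈ = (g·sinθ − cosθ·temp)/(l·(4/3 − m·cos²θ/(M+m))) = -5.231015472
ẍ = temp − m·l·θ̈·cosθ/(M+m) = 2.092650666
Euler: x'=0.824065878+0.033547·0.924805473=0.855090327, ẋ'=0.924805473+0.033547·2.092650666=0.995007625
       θ'=-0.186815749+0.033547·-1.109557814=-0.224038085, θ̇'=-1.109557814+0.033547·-5.231015472=-1.285042690

(0.855090327, 0.995007625, -0.224038085, -1.285042690)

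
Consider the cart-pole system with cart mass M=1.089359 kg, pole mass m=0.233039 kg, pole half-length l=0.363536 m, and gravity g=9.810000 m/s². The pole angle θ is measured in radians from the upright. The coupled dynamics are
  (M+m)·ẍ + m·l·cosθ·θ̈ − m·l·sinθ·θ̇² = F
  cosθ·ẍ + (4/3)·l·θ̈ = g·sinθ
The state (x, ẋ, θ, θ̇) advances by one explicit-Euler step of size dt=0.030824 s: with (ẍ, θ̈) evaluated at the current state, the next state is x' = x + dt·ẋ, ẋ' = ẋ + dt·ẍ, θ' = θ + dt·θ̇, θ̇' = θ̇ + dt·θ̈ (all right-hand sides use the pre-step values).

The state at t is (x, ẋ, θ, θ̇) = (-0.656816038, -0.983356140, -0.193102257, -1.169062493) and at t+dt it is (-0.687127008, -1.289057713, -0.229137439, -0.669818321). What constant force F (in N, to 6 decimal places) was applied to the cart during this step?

ẍ = (ẋ'−ẋ)/dt = (-1.289057713−-0.983356140)/0.030824 = -9.917648
θ̈ = (θ̇'−θ̇)/dt = (-0.669818321−-1.169062493)/0.030824 = 16.196606
sinθ=-0.191904, cosθ=0.981414
F = (M+m)·ẍ + m·l·cosθ·θ̈ − m·l·sinθ·θ̇² = -13.115078 + 1.346642 − -0.022220 = -11.746216

F = -11.746216 N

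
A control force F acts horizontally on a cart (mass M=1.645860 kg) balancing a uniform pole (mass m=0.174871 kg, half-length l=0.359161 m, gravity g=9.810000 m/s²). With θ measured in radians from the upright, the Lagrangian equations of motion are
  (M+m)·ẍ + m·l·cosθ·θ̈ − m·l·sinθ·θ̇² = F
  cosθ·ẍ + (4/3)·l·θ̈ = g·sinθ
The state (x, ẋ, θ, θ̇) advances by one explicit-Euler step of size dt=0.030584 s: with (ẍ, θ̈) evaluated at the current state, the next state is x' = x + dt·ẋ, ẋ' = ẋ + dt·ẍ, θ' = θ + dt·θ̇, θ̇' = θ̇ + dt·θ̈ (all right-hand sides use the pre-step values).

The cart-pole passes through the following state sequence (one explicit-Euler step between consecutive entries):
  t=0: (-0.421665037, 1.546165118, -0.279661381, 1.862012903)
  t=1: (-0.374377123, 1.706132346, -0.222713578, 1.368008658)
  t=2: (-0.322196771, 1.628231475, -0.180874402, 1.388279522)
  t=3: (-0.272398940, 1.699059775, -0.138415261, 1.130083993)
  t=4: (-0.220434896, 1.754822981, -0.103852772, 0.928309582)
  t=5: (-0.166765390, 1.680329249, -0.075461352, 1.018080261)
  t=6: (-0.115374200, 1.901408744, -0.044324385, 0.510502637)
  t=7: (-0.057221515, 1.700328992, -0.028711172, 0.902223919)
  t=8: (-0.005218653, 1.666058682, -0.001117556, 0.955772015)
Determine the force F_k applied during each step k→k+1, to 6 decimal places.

F_0 = 8.608233 N
F_1 = -4.571044 N
F_2 = 3.716759 N
F_3 = 2.920372 N
F_4 = -4.245802 N
F_5 = 12.126856 N
F_6 = -11.166340 N
F_7 = -1.928797 N

step 0→1:
  ẍ = (ẋ'−ẋ)/dt = (1.706132346−1.546165118)/0.030584 = 5.230422
  θ̈ = (θ̇'−θ̇)/dt = (1.368008658−1.862012903)/0.030584 = -16.152375
  sinθ=-0.276030, cosθ=0.961149
  F = (M+m)·ẍ + m·l·cosθ·θ̈ − m·l·sinθ·θ̇² = 9.523192 + -0.975066 − -0.060108 = 8.608233
step 1→2:
  ẍ = (ẋ'−ẋ)/dt = (1.628231475−1.706132346)/0.030584 = -2.547112
  θ̈ = (θ̇'−θ̇)/dt = (1.388279522−1.368008658)/0.030584 = 0.662793
  sinθ=-0.220877, cosθ=0.975302
  F = (M+m)·ẍ + m·l·cosθ·θ̈ − m·l·sinθ·θ̇² = -4.637606 + 0.040600 − -0.025962 = -4.571044
step 2→3:
  ẍ = (ẋ'−ẋ)/dt = (1.699059775−1.628231475)/0.030584 = 2.315861
  θ̈ = (θ̇'−θ̇)/dt = (1.130083993−1.388279522)/0.030584 = -8.442177
  sinθ=-0.179890, cosθ=0.983687
  F = (M+m)·ẍ + m·l·cosθ·θ̈ − m·l·sinθ·θ̇² = 4.216560 + -0.521577 − -0.021775 = 3.716759
step 3→4:
  ẍ = (ẋ'−ẋ)/dt = (1.754822981−1.699059775)/0.030584 = 1.823280
  θ̈ = (θ̇'−θ̇)/dt = (0.928309582−1.130083993)/0.030584 = -6.597385
  sinθ=-0.137974, cosθ=0.990436
  F = (M+m)·ẍ + m·l·cosθ·θ̈ − m·l·sinθ·θ̇² = 3.319703 + -0.410398 − -0.011067 = 2.920372
step 4→5:
  ẍ = (ẋ'−ẋ)/dt = (1.680329249−1.754822981)/0.030584 = -2.435709
  θ̈ = (θ̇'−θ̇)/dt = (1.018080261−0.928309582)/0.030584 = 2.935217
  sinθ=-0.103666, cosθ=0.994612
  F = (M+m)·ẍ + m·l·cosθ·θ̈ − m·l·sinθ·θ̇² = -4.434771 + 0.183358 − -0.005611 = -4.245802
step 5→6:
  ẍ = (ẋ'−ẋ)/dt = (1.901408744−1.680329249)/0.030584 = 7.228600
  θ̈ = (θ̇'−θ̇)/dt = (0.510502637−1.018080261)/0.030584 = -16.596182
  sinθ=-0.075390, cosθ=0.997154
  F = (M+m)·ẍ + m·l·cosθ·θ̈ − m·l·sinθ·θ̇² = 13.161336 + -1.039387 − -0.004908 = 12.126856
step 6→7:
  ẍ = (ẋ'−ẋ)/dt = (1.700328992−1.901408744)/0.030584 = -6.574671
  θ̈ = (θ̇'−θ̇)/dt = (0.902223919−0.510502637)/0.030584 = 12.808046
  sinθ=-0.044310, cosθ=0.999018
  F = (M+m)·ẍ + m·l·cosθ·θ̈ − m·l·sinθ·θ̇² = -11.970708 + 0.803643 − -0.000725 = -11.166340
step 7→8:
  ẍ = (ẋ'−ẋ)/dt = (1.666058682−1.700328992)/0.030584 = -1.120531
  θ̈ = (θ̇'−θ̇)/dt = (0.955772015−0.902223919)/0.030584 = 1.750853
  sinθ=-0.028707, cosθ=0.999588
  F = (M+m)·ẍ + m·l·cosθ·θ̈ − m·l·sinθ·θ̇² = -2.040185 + 0.109920 − -0.001468 = -1.928797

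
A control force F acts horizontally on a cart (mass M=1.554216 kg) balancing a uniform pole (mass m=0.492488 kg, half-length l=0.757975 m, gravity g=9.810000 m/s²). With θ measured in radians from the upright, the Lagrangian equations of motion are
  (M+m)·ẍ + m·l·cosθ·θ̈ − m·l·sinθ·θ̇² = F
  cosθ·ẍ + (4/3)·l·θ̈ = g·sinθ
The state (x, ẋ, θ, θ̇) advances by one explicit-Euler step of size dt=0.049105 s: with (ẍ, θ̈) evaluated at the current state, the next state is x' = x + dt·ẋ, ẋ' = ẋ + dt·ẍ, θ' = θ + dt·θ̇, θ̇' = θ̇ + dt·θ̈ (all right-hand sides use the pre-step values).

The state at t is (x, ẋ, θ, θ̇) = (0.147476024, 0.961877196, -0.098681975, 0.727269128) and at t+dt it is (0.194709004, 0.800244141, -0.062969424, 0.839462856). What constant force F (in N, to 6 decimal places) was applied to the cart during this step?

ẍ = (ẋ'−ẋ)/dt = (0.800244141−0.961877196)/0.049105 = -3.291580
θ̈ = (θ̇'−θ̇)/dt = (0.839462856−0.727269128)/0.049105 = 2.284772
sinθ=-0.098522, cosθ=0.995135
F = (M+m)·ẍ + m·l·cosθ·θ̈ − m·l·sinθ·θ̇² = -6.736891 + 0.848741 − -0.019452 = -5.868697

F = -5.868697 N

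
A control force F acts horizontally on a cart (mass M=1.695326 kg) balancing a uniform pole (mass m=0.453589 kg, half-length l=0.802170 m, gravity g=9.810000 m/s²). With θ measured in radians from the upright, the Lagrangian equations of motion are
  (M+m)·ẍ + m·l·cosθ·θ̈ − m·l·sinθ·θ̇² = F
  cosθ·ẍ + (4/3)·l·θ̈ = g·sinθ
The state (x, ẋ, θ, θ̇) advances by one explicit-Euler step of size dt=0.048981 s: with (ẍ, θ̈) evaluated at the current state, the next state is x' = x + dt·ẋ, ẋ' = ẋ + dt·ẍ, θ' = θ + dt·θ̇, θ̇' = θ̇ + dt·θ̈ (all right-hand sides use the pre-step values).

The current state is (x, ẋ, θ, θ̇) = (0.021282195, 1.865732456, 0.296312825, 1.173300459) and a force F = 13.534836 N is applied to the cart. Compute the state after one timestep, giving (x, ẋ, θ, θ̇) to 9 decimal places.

(0.112667636, 2.205534145, 0.353782255, 1.000623834)

sinθ=0.291995713, cosθ=0.956419627
temp = (F + m·l·θ̇²·sinθ)/(M+m) = (13.534836 + 0.146259433)/2.148915 = 6.366513070
θ̈ = (g·sinθ − cosθ·temp)/(l·(4/3 − m·cos²θ/(M+m))) = -3.525379735
ẍ = temp − m·l·θ̈·cosθ/(M+m) = 6.937418372
Euler: x'=0.021282195+0.048981·1.865732456=0.112667636, ẋ'=1.865732456+0.048981·6.937418372=2.205534145
       θ'=0.296312825+0.048981·1.173300459=0.353782255, θ̇'=1.173300459+0.048981·-3.525379735=1.000623834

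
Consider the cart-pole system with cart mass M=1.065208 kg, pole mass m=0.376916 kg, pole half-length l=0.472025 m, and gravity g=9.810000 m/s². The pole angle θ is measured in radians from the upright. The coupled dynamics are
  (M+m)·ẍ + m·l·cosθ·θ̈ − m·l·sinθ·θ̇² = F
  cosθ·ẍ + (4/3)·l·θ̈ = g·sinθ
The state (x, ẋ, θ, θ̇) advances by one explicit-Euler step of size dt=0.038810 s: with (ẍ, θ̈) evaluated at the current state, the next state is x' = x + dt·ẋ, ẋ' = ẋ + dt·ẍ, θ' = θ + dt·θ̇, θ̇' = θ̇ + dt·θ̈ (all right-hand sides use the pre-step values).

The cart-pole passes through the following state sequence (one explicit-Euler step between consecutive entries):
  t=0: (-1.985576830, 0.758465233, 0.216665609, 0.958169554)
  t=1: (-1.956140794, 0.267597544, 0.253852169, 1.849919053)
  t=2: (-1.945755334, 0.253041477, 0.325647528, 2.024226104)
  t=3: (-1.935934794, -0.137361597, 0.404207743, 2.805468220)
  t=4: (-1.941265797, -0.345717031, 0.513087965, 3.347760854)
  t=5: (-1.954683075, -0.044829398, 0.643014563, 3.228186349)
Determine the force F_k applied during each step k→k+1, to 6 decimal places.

F_0 = -14.282652 N
F_1 = 0.079667 N
F_2 = -11.346877 N
F_3 = -6.007257 N
F_4 = 9.724202 N

step 0→1:
  ẍ = (ẋ'−ẋ)/dt = (0.267597544−0.758465233)/0.038810 = -12.647969
  θ̈ = (θ̇'−θ̇)/dt = (1.849919053−0.958169554)/0.038810 = 22.977313
  sinθ=0.214974, cosθ=0.976620
  F = (M+m)·ẍ + m·l·cosθ·θ̈ − m·l·sinθ·θ̇² = -18.239940 + 3.992402 − 0.035114 = -14.282652
step 1→2:
  ẍ = (ẋ'−ẋ)/dt = (0.253041477−0.267597544)/0.038810 = -0.375060
  θ̈ = (θ̇'−θ̇)/dt = (2.024226104−1.849919053)/0.038810 = 4.491292
  sinθ=0.251135, cosθ=0.967952
  F = (M+m)·ẍ + m·l·cosθ·θ̈ − m·l·sinθ·θ̇² = -0.540883 + 0.773455 − 0.152905 = 0.079667
step 2→3:
  ẍ = (ẋ'−ẋ)/dt = (-0.137361597−0.253041477)/0.038810 = -10.059342
  θ̈ = (θ̇'−θ̇)/dt = (2.805468220−2.024226104)/0.038810 = 20.129918
  sinθ=0.319922, cosθ=0.947444
  F = (M+m)·ẍ + m·l·cosθ·θ̈ − m·l·sinθ·θ̇² = -14.506819 + 3.393165 − 0.233223 = -11.346877
step 3→4:
  ẍ = (ẋ'−ẋ)/dt = (-0.345717031−-0.137361597)/0.038810 = -5.368602
  θ̈ = (θ̇'−θ̇)/dt = (3.347760854−2.805468220)/0.038810 = 13.973013
  sinθ=0.393290, cosθ=0.919414
  F = (M+m)·ẍ + m·l·cosθ·θ̈ − m·l·sinθ·θ̇² = -7.742189 + 2.285656 − 0.550724 = -6.007257
step 4→5:
  ẍ = (ẋ'−ẋ)/dt = (-0.044829398−-0.345717031)/0.038810 = 7.752838
  θ̈ = (θ̇'−θ̇)/dt = (3.228186349−3.347760854)/0.038810 = -3.081023
  sinθ=0.490870, cosθ=0.871233
  F = (M+m)·ẍ + m·l·cosθ·θ̈ − m·l·sinθ·θ̇² = 11.180553 + -0.477572 − 0.978779 = 9.724202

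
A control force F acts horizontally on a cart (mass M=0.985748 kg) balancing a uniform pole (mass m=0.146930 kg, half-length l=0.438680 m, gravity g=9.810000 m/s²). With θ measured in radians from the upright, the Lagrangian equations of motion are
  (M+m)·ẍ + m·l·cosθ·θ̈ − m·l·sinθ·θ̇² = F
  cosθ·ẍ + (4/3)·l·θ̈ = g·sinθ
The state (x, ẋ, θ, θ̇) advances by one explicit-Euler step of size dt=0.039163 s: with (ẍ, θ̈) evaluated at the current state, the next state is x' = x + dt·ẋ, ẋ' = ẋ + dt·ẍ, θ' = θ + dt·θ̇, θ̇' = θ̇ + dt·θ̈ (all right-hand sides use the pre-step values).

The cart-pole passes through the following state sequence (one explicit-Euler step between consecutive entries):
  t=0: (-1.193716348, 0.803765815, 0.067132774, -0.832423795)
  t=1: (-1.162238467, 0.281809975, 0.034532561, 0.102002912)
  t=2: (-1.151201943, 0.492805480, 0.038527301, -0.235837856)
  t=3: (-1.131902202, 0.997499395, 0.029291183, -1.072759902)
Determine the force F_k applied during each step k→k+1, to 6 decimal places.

step 0→1:
  ẍ = (ẋ'−ẋ)/dt = (0.281809975−0.803765815)/0.039163 = -13.327780
  θ̈ = (θ̇'−θ̇)/dt = (0.102002912−-0.832423795)/0.039163 = 23.859937
  sinθ=0.067082, cosθ=0.997747
  F = (M+m)·ẍ + m·l·cosθ·θ̈ − m·l·sinθ·θ̇² = -15.096083 + 1.534434 − 0.002996 = -13.564645
step 1→2:
  ẍ = (ẋ'−ẋ)/dt = (0.492805480−0.281809975)/0.039163 = 5.387624
  θ̈ = (θ̇'−θ̇)/dt = (-0.235837856−0.102002912)/0.039163 = -8.626529
  sinθ=0.034526, cosθ=0.999404
  F = (M+m)·ẍ + m·l·cosθ·θ̈ − m·l·sinθ·θ̇² = 6.102443 + -0.555694 − 0.000023 = 5.546726
step 2→3:
  ẍ = (ẋ'−ẋ)/dt = (0.997499395−0.492805480)/0.039163 = 12.887009
  θ̈ = (θ̇'−θ̇)/dt = (-1.072759902−-0.235837856)/0.039163 = -21.370223
  sinθ=0.038518, cosθ=0.999258
  F = (M+m)·ẍ + m·l·cosθ·θ̈ − m·l·sinθ·θ̇² = 14.596831 + -1.376401 − 0.000138 = 13.220292

F_0 = -13.564645 N
F_1 = 5.546726 N
F_2 = 13.220292 N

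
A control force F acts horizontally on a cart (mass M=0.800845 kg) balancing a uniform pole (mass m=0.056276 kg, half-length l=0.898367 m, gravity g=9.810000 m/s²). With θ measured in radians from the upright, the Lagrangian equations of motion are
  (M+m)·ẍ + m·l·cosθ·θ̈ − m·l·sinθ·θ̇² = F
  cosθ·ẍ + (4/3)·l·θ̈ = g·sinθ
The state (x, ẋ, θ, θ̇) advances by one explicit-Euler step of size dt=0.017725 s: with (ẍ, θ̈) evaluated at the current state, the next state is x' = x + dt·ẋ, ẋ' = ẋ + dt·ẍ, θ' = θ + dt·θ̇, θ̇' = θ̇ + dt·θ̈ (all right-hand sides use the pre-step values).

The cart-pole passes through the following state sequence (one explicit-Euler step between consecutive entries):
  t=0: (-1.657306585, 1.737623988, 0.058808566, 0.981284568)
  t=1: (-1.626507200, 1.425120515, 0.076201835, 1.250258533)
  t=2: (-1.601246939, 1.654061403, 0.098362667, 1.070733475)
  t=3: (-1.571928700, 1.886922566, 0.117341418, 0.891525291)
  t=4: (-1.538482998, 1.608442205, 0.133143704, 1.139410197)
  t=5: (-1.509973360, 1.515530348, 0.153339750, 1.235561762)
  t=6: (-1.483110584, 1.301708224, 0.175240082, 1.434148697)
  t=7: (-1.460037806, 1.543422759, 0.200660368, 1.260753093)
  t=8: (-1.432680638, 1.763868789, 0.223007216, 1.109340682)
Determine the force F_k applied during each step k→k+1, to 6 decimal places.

step 0→1:
  ẍ = (ẋ'−ẋ)/dt = (1.425120515−1.737623988)/0.017725 = -17.630661
  θ̈ = (θ̇'−θ̇)/dt = (1.250258533−0.981284568)/0.017725 = 15.174836
  sinθ=0.058775, cosθ=0.998271
  F = (M+m)·ẍ + m·l·cosθ·θ̈ − m·l·sinθ·θ̇² = -15.111610 + 0.765860 − 0.002861 = -14.348611
step 1→2:
  ẍ = (ẋ'−ẋ)/dt = (1.654061403−1.425120515)/0.017725 = 12.916270
  θ̈ = (θ̇'−θ̇)/dt = (1.070733475−1.250258533)/0.017725 = -10.128353
  sinθ=0.076128, cosθ=0.997098
  F = (M+m)·ẍ + m·l·cosθ·θ̈ − m·l·sinθ·θ̇² = 11.070806 + -0.510568 − 0.006016 = 10.554222
step 2→3:
  ẍ = (ẋ'−ẋ)/dt = (1.886922566−1.654061403)/0.017725 = 13.137442
  θ̈ = (θ̇'−θ̇)/dt = (0.891525291−1.070733475)/0.017725 = -10.110476
  sinθ=0.098204, cosθ=0.995166
  F = (M+m)·ẍ + m·l·cosθ·θ̈ − m·l·sinθ·θ̇² = 11.260378 + -0.508680 − 0.005692 = 10.746006
step 3→4:
  ẍ = (ẋ'−ẋ)/dt = (1.608442205−1.886922566)/0.017725 = -15.711163
  θ̈ = (θ̇'−θ̇)/dt = (1.139410197−0.891525291)/0.017725 = 13.985044
  sinθ=0.117072, cosθ=0.993123
  F = (M+m)·ẍ + m·l·cosθ·θ̈ − m·l·sinθ·θ̇² = -13.466368 + 0.702173 − 0.004704 = -12.768899
step 4→5:
  ẍ = (ẋ'−ẋ)/dt = (1.515530348−1.608442205)/0.017725 = -5.241854
  θ̈ = (θ̇'−θ̇)/dt = (1.235561762−1.139410197)/0.017725 = 5.424630
  sinθ=0.132751, cosθ=0.991149
  F = (M+m)·ẍ + m·l·cosθ·θ̈ − m·l·sinθ·θ̇² = -4.492903 + 0.271823 − 0.008713 = -4.229793
step 5→6:
  ẍ = (ẋ'−ẋ)/dt = (1.301708224−1.515530348)/0.017725 = -12.063307
  θ̈ = (θ̇'−θ̇)/dt = (1.434148697−1.235561762)/0.017725 = 11.203776
  sinθ=0.152740, cosθ=0.988266
  F = (M+m)·ẍ + m·l·cosθ·θ̈ − m·l·sinθ·θ̇² = -10.339714 + 0.559778 − 0.011788 = -9.791725
step 6→7:
  ẍ = (ẋ'−ẋ)/dt = (1.543422759−1.301708224)/0.017725 = 13.636927
  θ̈ = (θ̇'−θ̇)/dt = (1.260753093−1.434148697)/0.017725 = -9.782545
  sinθ=0.174345, cosθ=0.984685
  F = (M+m)·ẍ + m·l·cosθ·θ̈ − m·l·sinθ·θ̇² = 11.688497 + -0.486997 − 0.018129 = 11.183371
step 7→8:
  ẍ = (ẋ'−ẋ)/dt = (1.763868789−1.543422759)/0.017725 = 12.437012
  θ̈ = (θ̇'−θ̇)/dt = (1.109340682−1.260753093)/0.017725 = -8.542308
  sinθ=0.199316, cosθ=0.979935
  F = (M+m)·ẍ + m·l·cosθ·θ̈ − m·l·sinθ·θ̇² = 10.660024 + -0.423204 − 0.016017 = 10.220803

F_0 = -14.348611 N
F_1 = 10.554222 N
F_2 = 10.746006 N
F_3 = -12.768899 N
F_4 = -4.229793 N
F_5 = -9.791725 N
F_6 = 11.183371 N
F_7 = 10.220803 N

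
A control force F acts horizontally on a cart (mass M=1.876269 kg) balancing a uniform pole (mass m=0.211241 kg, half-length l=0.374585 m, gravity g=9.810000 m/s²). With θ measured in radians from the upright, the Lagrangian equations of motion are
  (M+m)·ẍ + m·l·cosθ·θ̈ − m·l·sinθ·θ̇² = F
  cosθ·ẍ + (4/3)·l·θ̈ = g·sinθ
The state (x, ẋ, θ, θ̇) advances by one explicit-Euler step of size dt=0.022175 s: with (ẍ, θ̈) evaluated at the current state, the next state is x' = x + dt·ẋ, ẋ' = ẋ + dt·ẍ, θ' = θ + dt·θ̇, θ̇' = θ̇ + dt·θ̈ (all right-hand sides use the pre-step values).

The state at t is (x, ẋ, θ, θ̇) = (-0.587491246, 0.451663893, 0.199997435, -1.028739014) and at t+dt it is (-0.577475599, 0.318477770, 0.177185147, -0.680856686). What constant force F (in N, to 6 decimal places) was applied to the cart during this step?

F = -11.337896 N

ẍ = (ẋ'−ẋ)/dt = (0.318477770−0.451663893)/0.022175 = -6.006139
θ̈ = (θ̇'−θ̇)/dt = (-0.680856686−-1.028739014)/0.022175 = 15.688042
sinθ=0.198667, cosθ=0.980067
F = (M+m)·ẍ + m·l·cosθ·θ̈ − m·l·sinθ·θ̇² = -12.537874 + 1.216615 − 0.016637 = -11.337896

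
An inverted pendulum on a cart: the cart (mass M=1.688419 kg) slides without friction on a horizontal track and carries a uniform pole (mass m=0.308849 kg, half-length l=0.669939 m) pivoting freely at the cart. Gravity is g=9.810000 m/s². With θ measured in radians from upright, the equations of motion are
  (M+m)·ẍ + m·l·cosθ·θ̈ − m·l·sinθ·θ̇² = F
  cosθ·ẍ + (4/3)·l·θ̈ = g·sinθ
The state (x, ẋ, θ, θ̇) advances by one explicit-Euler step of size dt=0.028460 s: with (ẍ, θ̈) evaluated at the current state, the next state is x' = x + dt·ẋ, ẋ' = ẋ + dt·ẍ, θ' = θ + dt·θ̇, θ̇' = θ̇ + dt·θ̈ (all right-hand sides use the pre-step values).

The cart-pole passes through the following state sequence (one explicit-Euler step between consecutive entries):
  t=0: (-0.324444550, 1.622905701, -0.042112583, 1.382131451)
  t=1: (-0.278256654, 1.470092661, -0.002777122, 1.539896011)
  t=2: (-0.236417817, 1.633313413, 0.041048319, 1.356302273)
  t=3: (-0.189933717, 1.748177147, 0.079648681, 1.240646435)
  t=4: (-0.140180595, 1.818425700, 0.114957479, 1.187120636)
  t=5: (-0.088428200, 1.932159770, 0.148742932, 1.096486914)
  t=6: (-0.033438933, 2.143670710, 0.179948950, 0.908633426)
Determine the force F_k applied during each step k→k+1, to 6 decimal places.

step 0→1:
  ẍ = (ẋ'−ẋ)/dt = (1.470092661−1.622905701)/0.028460 = -5.369397
  θ̈ = (θ̇'−θ̇)/dt = (1.539896011−1.382131451)/0.028460 = 5.543379
  sinθ=-0.042100, cosθ=0.999113
  F = (M+m)·ẍ + m·l·cosθ·θ̈ − m·l·sinθ·θ̇² = -10.724125 + 1.145964 − -0.016640 = -9.561521
step 1→2:
  ẍ = (ẋ'−ẋ)/dt = (1.633313413−1.470092661)/0.028460 = 5.735093
  θ̈ = (θ̇'−θ̇)/dt = (1.356302273−1.539896011)/0.028460 = -6.450939
  sinθ=-0.002777, cosθ=0.999996
  F = (M+m)·ẍ + m·l·cosθ·θ̈ − m·l·sinθ·θ̇² = 11.454518 + -1.334759 − -0.001363 = 10.121122
step 2→3:
  ẍ = (ẋ'−ẋ)/dt = (1.748177147−1.633313413)/0.028460 = 4.035971
  θ̈ = (θ̇'−θ̇)/dt = (1.240646435−1.356302273)/0.028460 = -4.063803
  sinθ=0.041037, cosθ=0.999158
  F = (M+m)·ẍ + m·l·cosθ·θ̈ − m·l·sinθ·θ̇² = 8.060916 + -0.840133 − 0.015620 = 7.205163
step 3→4:
  ẍ = (ẋ'−ẋ)/dt = (1.818425700−1.748177147)/0.028460 = 2.468326
  θ̈ = (θ̇'−θ̇)/dt = (1.187120636−1.240646435)/0.028460 = -1.880738
  sinθ=0.079564, cosθ=0.996830
  F = (M+m)·ẍ + m·l·cosθ·θ̈ − m·l·sinθ·θ̇² = 4.929908 + -0.387910 − 0.025339 = 4.516659
step 4→5:
  ẍ = (ẋ'−ẋ)/dt = (1.932159770−1.818425700)/0.028460 = 3.996278
  θ̈ = (θ̇'−θ̇)/dt = (1.096486914−1.187120636)/0.028460 = -3.184600
  sinθ=0.114704, cosθ=0.993400
  F = (M+m)·ẍ + m·l·cosθ·θ̈ − m·l·sinθ·θ̇² = 7.981638 + -0.654576 − 0.033447 = 7.293615
step 5→6:
  ẍ = (ẋ'−ẋ)/dt = (2.143670710−1.932159770)/0.028460 = 7.431867
  θ̈ = (θ̇'−θ̇)/dt = (0.908633426−1.096486914)/0.028460 = -6.600614
  sinθ=0.148195, cosθ=0.988958
  F = (M+m)·ẍ + m·l·cosθ·θ̈ − m·l·sinθ·θ̇² = 14.843431 + -1.350653 − 0.036866 = 13.455912

F_0 = -9.561521 N
F_1 = 10.121122 N
F_2 = 7.205163 N
F_3 = 4.516659 N
F_4 = 7.293615 N
F_5 = 13.455912 N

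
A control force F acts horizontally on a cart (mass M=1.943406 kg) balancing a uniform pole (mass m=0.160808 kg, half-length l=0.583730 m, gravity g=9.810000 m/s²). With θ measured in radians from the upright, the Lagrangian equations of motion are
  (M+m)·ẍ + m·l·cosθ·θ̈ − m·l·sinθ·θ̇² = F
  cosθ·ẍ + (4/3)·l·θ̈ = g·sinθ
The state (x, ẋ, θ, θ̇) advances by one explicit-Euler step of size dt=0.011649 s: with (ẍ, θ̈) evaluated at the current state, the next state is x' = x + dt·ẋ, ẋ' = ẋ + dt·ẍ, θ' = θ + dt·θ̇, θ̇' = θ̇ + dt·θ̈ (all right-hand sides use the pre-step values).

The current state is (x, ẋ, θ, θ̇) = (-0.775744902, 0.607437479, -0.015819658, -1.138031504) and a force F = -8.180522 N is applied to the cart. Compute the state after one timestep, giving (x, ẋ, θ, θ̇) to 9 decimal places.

(-0.768668863, 0.559495618, -0.029076587, -1.078764224)

sinθ=-0.015818998, cosθ=0.999874872
temp = (F + m·l·θ̇²·sinθ)/(M+m) = (-8.180522 + -0.001923124)/2.104214 = -3.888599317
θ̈ = (g·sinθ − cosθ·temp)/(l·(4/3 − m·cos²θ/(M+m))) = 5.087756914
ẍ = temp − m·l·θ̈·cosθ/(M+m) = -4.115534466
Euler: x'=-0.775744902+0.011649·0.607437479=-0.768668863, ẋ'=0.607437479+0.011649·-4.115534466=0.559495618
       θ'=-0.015819658+0.011649·-1.138031504=-0.029076587, θ̇'=-1.138031504+0.011649·5.087756914=-1.078764224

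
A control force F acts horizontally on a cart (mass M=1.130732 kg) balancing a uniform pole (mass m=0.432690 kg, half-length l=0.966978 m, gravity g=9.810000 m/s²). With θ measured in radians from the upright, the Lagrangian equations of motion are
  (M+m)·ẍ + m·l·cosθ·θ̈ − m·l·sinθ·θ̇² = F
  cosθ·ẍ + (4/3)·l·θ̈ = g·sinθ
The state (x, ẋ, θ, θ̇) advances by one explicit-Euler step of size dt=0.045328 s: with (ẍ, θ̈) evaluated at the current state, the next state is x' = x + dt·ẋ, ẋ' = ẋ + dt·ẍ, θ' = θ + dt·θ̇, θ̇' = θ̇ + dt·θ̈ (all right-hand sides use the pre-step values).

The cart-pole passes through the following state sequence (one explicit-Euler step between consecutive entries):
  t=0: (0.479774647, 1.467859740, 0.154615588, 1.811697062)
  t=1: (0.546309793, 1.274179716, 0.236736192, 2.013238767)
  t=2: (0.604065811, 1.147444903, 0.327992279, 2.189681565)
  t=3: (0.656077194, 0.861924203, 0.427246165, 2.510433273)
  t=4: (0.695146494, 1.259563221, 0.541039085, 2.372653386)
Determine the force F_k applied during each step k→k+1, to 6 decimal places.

step 0→1:
  ẍ = (ẋ'−ẋ)/dt = (1.274179716−1.467859740)/0.045328 = -4.272856
  θ̈ = (θ̇'−θ̇)/dt = (2.013238767−1.811697062)/0.045328 = 4.446296
  sinθ=0.154000, cosθ=0.988071
  F = (M+m)·ẍ + m·l·cosθ·θ̈ − m·l·sinθ·θ̇² = -6.680277 + 1.838146 − 0.211488 = -5.053620
step 1→2:
  ẍ = (ẋ'−ẋ)/dt = (1.147444903−1.274179716)/0.045328 = -2.795950
  θ̈ = (θ̇'−θ̇)/dt = (2.189681565−2.013238767)/0.045328 = 3.892579
  sinθ=0.234531, cosθ=0.972109
  F = (M+m)·ẍ + m·l·cosθ·θ̈ − m·l·sinθ·θ̇² = -4.371249 + 1.583236 − 0.397726 = -3.185740
step 2→3:
  ẍ = (ẋ'−ẋ)/dt = (0.861924203−1.147444903)/0.045328 = -6.298992
  θ̈ = (θ̇'−θ̇)/dt = (2.510433273−2.189681565)/0.045328 = 7.076238
  sinθ=0.322143, cosθ=0.946691
  F = (M+m)·ẍ + m·l·cosθ·θ̈ − m·l·sinθ·θ̇² = -9.847982 + 2.802878 − 0.646255 = -7.691360
step 3→4:
  ẍ = (ẋ'−ẋ)/dt = (1.259563221−0.861924203)/0.045328 = 8.772481
  θ̈ = (θ̇'−θ̇)/dt = (2.372653386−2.510433273)/0.045328 = -3.039620
  sinθ=0.414366, cosθ=0.910110
  F = (M+m)·ẍ + m·l·cosθ·θ̈ − m·l·sinθ·θ̇² = 13.715090 + -1.157462 − 1.092635 = 11.464993

F_0 = -5.053620 N
F_1 = -3.185740 N
F_2 = -7.691360 N
F_3 = 11.464993 N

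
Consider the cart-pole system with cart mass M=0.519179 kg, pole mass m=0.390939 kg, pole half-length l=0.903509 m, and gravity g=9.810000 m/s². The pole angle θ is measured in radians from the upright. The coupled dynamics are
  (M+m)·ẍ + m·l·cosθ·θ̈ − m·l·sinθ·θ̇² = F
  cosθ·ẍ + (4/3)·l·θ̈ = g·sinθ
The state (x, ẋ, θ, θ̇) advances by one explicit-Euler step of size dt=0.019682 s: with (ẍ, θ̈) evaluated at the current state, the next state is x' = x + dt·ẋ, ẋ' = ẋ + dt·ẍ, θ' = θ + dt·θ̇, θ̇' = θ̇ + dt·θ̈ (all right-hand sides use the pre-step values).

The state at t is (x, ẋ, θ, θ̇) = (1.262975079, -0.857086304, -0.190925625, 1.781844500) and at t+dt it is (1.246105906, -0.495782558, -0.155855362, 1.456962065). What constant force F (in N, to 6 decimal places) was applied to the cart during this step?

F = 11.195453 N

ẍ = (ẋ'−ẋ)/dt = (-0.495782558−-0.857086304)/0.019682 = 18.357065
θ̈ = (θ̇'−θ̇)/dt = (1.456962065−1.781844500)/0.019682 = -16.506576
sinθ=-0.189768, cosθ=0.981829
F = (M+m)·ẍ + m·l·cosθ·θ̈ − m·l·sinθ·θ̇² = 16.707095 + -5.724458 − -0.212816 = 11.195453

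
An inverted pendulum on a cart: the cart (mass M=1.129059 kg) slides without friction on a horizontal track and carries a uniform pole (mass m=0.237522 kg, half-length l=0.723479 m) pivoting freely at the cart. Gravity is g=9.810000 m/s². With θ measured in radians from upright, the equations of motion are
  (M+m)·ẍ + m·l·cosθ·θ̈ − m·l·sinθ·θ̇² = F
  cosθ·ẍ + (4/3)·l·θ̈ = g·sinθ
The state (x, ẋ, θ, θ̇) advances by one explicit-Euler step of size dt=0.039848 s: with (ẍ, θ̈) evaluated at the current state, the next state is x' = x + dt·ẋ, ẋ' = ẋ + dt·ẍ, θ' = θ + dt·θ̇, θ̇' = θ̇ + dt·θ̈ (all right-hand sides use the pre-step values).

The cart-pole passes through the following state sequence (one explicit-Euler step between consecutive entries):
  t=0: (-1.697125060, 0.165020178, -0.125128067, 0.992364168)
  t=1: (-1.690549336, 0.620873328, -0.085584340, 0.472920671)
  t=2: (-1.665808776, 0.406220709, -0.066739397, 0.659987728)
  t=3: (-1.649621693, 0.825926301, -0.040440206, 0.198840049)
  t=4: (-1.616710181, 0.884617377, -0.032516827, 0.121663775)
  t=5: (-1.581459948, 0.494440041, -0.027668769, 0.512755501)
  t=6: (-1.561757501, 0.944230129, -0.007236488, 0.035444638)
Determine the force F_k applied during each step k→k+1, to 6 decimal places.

step 0→1:
  ẍ = (ẋ'−ẋ)/dt = (0.620873328−0.165020178)/0.039848 = 11.439800
  θ̈ = (θ̇'−θ̇)/dt = (0.472920671−0.992364168)/0.039848 = -13.035623
  sinθ=-0.124802, cosθ=0.992182
  F = (M+m)·ẍ + m·l·cosθ·θ̈ − m·l·sinθ·θ̇² = 15.633413 + -2.222556 − -0.021120 = 13.431977
step 1→2:
  ẍ = (ẋ'−ẋ)/dt = (0.406220709−0.620873328)/0.039848 = -5.386785
  θ̈ = (θ̇'−θ̇)/dt = (0.659987728−0.472920671)/0.039848 = 4.694516
  sinθ=-0.085480, cosθ=0.996340
  F = (M+m)·ẍ + m·l·cosθ·θ̈ − m·l·sinθ·θ̇² = -7.361478 + 0.803763 − -0.003285 = -6.554430
step 2→3:
  ẍ = (ẋ'−ẋ)/dt = (0.825926301−0.406220709)/0.039848 = 10.532664
  θ̈ = (θ̇'−θ̇)/dt = (0.198840049−0.659987728)/0.039848 = -11.572668
  sinθ=-0.066690, cosθ=0.997774
  F = (M+m)·ẍ + m·l·cosθ·θ̈ − m·l·sinθ·θ̇² = 14.393738 + -1.984245 − -0.004992 = 12.414485
step 3→4:
  ẍ = (ẋ'−ẋ)/dt = (0.884617377−0.825926301)/0.039848 = 1.472874
  θ̈ = (θ̇'−θ̇)/dt = (0.121663775−0.198840049)/0.039848 = -1.936767
  sinθ=-0.040429, cosθ=0.999182
  F = (M+m)·ẍ + m·l·cosθ·θ̈ − m·l·sinθ·θ̇² = 2.012801 + -0.332546 − -0.000275 = 1.680530
step 4→5:
  ẍ = (ẋ'−ẋ)/dt = (0.494440041−0.884617377)/0.039848 = -9.791642
  θ̈ = (θ̇'−θ̇)/dt = (0.512755501−0.121663775)/0.039848 = 9.814589
  sinθ=-0.032511, cosθ=0.999471
  F = (M+m)·ẍ + m·l·cosθ·θ̈ − m·l·sinθ·θ̇² = -13.381071 + 1.685669 − -0.000083 = -11.695320
step 5→6:
  ẍ = (ẋ'−ẋ)/dt = (0.944230129−0.494440041)/0.039848 = 11.287645
  θ̈ = (θ̇'−θ̇)/dt = (0.035444638−0.512755501)/0.039848 = -11.978289
  sinθ=-0.027665, cosθ=0.999617
  F = (M+m)·ẍ + m·l·cosθ·θ̈ − m·l·sinθ·θ̇² = 15.425482 + -2.057587 − -0.001250 = 13.369144

F_0 = 13.431977 N
F_1 = -6.554430 N
F_2 = 12.414485 N
F_3 = 1.680530 N
F_4 = -11.695320 N
F_5 = 13.369144 N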